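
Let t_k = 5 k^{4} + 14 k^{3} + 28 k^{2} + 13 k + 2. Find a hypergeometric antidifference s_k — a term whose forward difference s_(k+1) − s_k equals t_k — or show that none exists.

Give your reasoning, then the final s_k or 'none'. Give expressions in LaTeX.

s_k = k^{2} \left(k^{3} + k^{2} + 4 k - 4\right)

The ratio is (5*k**4 + 34*k**3 + 100*k**2 + 131*k + 62)/(5*k**4 + 14*k**3 + 28*k**2 + 13*k + 2).
Take A(k)=1, B(k)=1, C(k)=k**4 + 14*k**3/5 + 28*k**2/5 + 13*k/5 + 2/5.
Set up (1)·f(k+1) − (1)·f(k) − (k**4 + 14*k**3/5 + 28*k**2/5 + 13*k/5 + 2/5) = 0.
Degrees (0,0,4) ⇒ d ≤ 5.
A polynomial solution: f(k) = k**2*(k**3 + k**2 + 4*k - 4)/5.
Then R = B(k−1)f/C = k**2*(k**3 + k**2 + 4*k - 4)/(5*k**4 + 14*k**3 + 28*k**2 + 13*k + 2), so s_k = R(k)·t_k = k**2*(k**3 + k**2 + 4*k - 4).
Check: Δs_k = 5*k**4 + 14*k**3 + 28*k**2 + 13*k + 2. ✓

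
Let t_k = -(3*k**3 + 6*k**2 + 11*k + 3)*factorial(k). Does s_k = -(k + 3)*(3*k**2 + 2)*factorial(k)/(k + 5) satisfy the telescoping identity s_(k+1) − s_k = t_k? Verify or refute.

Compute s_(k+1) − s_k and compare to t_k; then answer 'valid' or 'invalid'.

Invalid: residual 2*(3*k**4 + 21*k**3 + 38*k**2 + 58*k + 13)*factorial(k)/((k + 5)*(k + 6)) ≠ 0.

s_(k+1) = -(k + 4)*(3*k**2 + 6*k + 5)*factorial(k + 1)/(k + 6)
s_(k+1) − s_k = -(3*k**5 + 33*k**4 + 125*k**3 + 228*k**2 + 247*k + 64)*factorial(k)/((k + 5)*(k + 6))
(s_(k+1) − s_k) − t_k = 2*(3*k**4 + 21*k**3 + 38*k**2 + 58*k + 13)*factorial(k)/((k + 5)*(k + 6))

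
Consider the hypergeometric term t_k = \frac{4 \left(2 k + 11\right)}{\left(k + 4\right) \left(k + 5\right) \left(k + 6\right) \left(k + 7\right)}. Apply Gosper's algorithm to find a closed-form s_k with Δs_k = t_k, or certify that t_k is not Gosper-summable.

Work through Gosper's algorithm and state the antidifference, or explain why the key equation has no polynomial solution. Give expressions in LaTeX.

s_k = \frac{k \left(k + 10\right)}{6 \left(k^{2} + 10 k + 24\right)}

The ratio is (k + 4)*(2*k + 13)/((k + 8)*(2*k + 11)).
A = k + 4, B = k + 8, C = k + 11/2.
Need (k + 4)·f(k+1) − (k + 7)·f(k) = k + 11/2.
d = 3 from the (1,1,1) case.
Solve for f: f(k) = k*(k + 5)*(k + 10)/48 (degree 3 ≤ 3).
Get s_k = R·t_k = k*(k + 10)/(6*(k**2 + 10*k + 24)) with R(k) = B(k−1)f(k)/C(k) = k*(k + 5)*(k + 7)*(k + 10)/(24*(2*k + 11)).
s_(k+1) − s_k = 4*(2*k + 11)/(k**4 + 22*k**3 + 179*k**2 + 638*k + 840) = t_k.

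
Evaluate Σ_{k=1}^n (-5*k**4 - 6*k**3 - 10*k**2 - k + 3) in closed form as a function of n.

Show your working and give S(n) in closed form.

t_(k+1)/t_k = (5*k**4 + 26*k**3 + 58*k**2 + 59*k + 19)/(5*k**4 + 6*k**3 + 10*k**2 + k - 3).
So A=1 and B=1, with C=k**4 + 6*k**3/5 + 2*k**2 + k/5 - 3/5.
Key eq: (1)·f(k+1) = (1)·f(k) + (k**4 + 6*k**3/5 + 2*k**2 + k/5 - 3/5).
From deg A=0, deg B=0, deg C=4: d=5.
Solve for f: f(k) = k*(k**4 - k**3 + 2*k**2 - 3*k - 2)/5 (degree 5 ≤ 5).
Get s_k = R·t_k = k*(-k**4 + k**3 - 2*k**2 + 3*k + 2) with R(k) = B(k−1)f(k)/C(k) = k*(k**4 - k**3 + 2*k**2 - 3*k - 2)/(5*k**4 + 6*k**3 + 10*k**2 + k - 3).
s_(k+1) − s_k = -5*k**4 - 6*k**3 - 10*k**2 - k + 3 = t_k.
Telescope: S(n) = s_(n+1) − s_(1) = -n**5 - 4*n**4 - 8*n**3 - 7*n**2 + n + 3 − (3) = n*(-n**4 - 4*n**3 - 8*n**2 - 7*n + 1).

S(n) = n*(-n**4 - 4*n**3 - 8*n**2 - 7*n + 1)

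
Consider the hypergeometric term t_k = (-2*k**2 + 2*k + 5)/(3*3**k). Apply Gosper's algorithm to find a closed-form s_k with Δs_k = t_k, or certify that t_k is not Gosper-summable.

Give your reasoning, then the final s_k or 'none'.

s_k = (k**2 - 2)/3**k

r(k) = (2*k**2 + 2*k - 5)/(3*(2*k**2 - 2*k - 5)) after simplifying.
Gosper form: A/B · C(k+1)/C(k) with A=1/3, B=1, C=k**2 - k - 5/2.
Need (1/3)·f(k+1) − (1)·f(k) = k**2 - k - 5/2.
d = 2 from the (0,0,2) case.
Match coefficients ⇒ f(k) = -3*(k**2 - 2)/2.
Certificate R = B(k−1)f/C = -3*(k**2 - 2)/(2*k**2 - 2*k - 5) gives s_k = (k**2 - 2)/3**k.
s_(k+1) − s_k = (-2*k**2 + 2*k + 5)/(3*3**k) = t_k.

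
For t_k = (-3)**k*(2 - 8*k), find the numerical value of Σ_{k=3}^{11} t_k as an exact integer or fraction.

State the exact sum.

Σ = 11691810

The ratio is 3*(-4*k - 3)/(4*k - 1).
So A=-3 and B=1, with C=k - 1/4.
f must satisfy (-3)·f(k+1) − (1)·f(k) = k - 1/4.
d = 1 from the (0,0,1) case.
Solve for f: f(k) = -(k - 1)/4 (degree 1 ≤ 1).
R(k) = B(k−1)·f(k)/C(k) = -(k - 1)/(4*k - 1); s_k = R·t_k = 2*(-3)**k*(k - 1).
Verify: (-3)**k*(2 - 8*k) matches t_k.
Evaluate s at k=12 and k=3: 11691702 and -108; difference 11691810.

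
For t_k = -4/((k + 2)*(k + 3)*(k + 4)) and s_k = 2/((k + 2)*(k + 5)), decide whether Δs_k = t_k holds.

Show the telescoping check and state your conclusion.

Invalid: residual 4*(3*k + 14)/(k**5 + 20*k**4 + 155*k**3 + 580*k**2 + 1044*k + 720) ≠ 0.

s_(k+1) = 2/((k + 3)*(k + 6))
s_(k+1) − s_k = 4*(-k - 4)/(k**4 + 16*k**3 + 91*k**2 + 216*k + 180)
(s_(k+1) − s_k) − t_k = 4*(3*k + 14)/(k**5 + 20*k**4 + 155*k**3 + 580*k**2 + 1044*k + 720)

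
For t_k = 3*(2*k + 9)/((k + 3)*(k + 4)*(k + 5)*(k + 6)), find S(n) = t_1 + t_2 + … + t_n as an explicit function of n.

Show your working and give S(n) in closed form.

S(n) = n*(n + 10)/(8*(n**2 + 10*n + 24))

The ratio is (k + 3)*(2*k + 11)/((k + 7)*(2*k + 9)).
A = k + 3, B = k + 7, C = k + 9/2.
Key eq: (k + 3)·f(k+1) = (k + 6)·f(k) + (k + 9/2).
Degrees (1,1,1) ⇒ d ≤ 3.
Solve for f: f(k) = k*(k + 4)*(k + 8)/30 (degree 3 ≤ 3).
Get s_k = R·t_k = k*(k + 8)/(5*(k**2 + 8*k + 15)) with R(k) = B(k−1)f(k)/C(k) = k*(k + 4)*(k + 6)*(k + 8)/(15*(2*k + 9)).
Check: Δs_k = 3*(2*k + 9)/(k**4 + 18*k**3 + 119*k**2 + 342*k + 360). ✓
s_(n+1) = (n**2 + 10*n + 9)/(5*(n**2 + 10*n + 24)) and s_(1) = 3/40, so S(n) = n*(n + 10)/(8*(n**2 + 10*n + 24)).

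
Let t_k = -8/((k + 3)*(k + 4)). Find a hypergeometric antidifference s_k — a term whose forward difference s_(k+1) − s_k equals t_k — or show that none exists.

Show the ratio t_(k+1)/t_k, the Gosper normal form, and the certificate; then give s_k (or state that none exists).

t_(k+1)/t_k = (k + 3)/(k + 5).
Take A(k)=k + 3, B(k)=k + 5, C(k)=1.
Solve (k + 3)·f(k+1) − (k + 4)·f(k) = 1.
Bound: deg f ≤ 1.
Solve for f: f(k) = k/3 (degree 1 ≤ 1).
R(k) = B(k−1)·f(k)/C(k) = k*(k + 4)/3; s_k = R·t_k = -8*k/(3*k + 9).
Check: Δs_k = -8/(k**2 + 7*k + 12). ✓

s_k = -8*k/(3*k + 9)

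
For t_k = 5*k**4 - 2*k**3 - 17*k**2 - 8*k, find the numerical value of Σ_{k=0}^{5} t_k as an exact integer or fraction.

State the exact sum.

t_(k+1)/t_k = (5*k**4 + 18*k**3 + 7*k**2 - 28*k - 22)/(k*(5*k**3 - 2*k**2 - 17*k - 8)).
Factor: A=1; B=1; C=k**4 - 2*k**3/5 - 17*k**2/5 - 8*k/5.
Set up (1)·f(k+1) − (1)·f(k) − (k**4 - 2*k**3/5 - 17*k**2/5 - 8*k/5) = 0.
From deg A=0, deg B=0, deg C=4: d=5.
Coefficient equations give f(k) = k*(k - 1)*(k**3 - 2*k**2 - 5*k - 1)/5.
R(k) = B(k−1)·f(k)/C(k) = (k - 1)*(k**3 - 2*k**2 - 5*k - 1)/(5*k**3 - 2*k**2 - 17*k - 8); s_k = R·t_k = k*(k**4 - 3*k**3 - 3*k**2 + 4*k + 1).
Verify: k*(5*k**3 - 2*k**2 - 17*k - 8) matches t_k.
Evaluate s at k=6 and k=0: 3390 and 0; difference 3390.

Σ = 3390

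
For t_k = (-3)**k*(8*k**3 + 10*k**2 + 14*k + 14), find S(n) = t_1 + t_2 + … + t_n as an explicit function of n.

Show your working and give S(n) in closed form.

Step 1: r(k) = 3*(-4*k**3 - 17*k**2 - 29*k - 23)/(4*k**3 + 5*k**2 + 7*k + 7).
So A=-3 and B=1, with C=k**3 + 5*k**2/4 + 7*k/4 + 7/4.
Solve (-3)·f(k+1) − (1)·f(k) = k**3 + 5*k**2/4 + 7*k/4 + 7/4.
Bound: deg f ≤ 3.
A polynomial solution: f(k) = -(k**3 - k**2 + k + 1)/4.
Get s_k = R·t_k = 2*(-3)**k*(-k**3 + k**2 - k - 1) with R(k) = B(k−1)f(k)/C(k) = -(k**3 - k**2 + k + 1)/(4*k**3 + 5*k**2 + 7*k + 7).
Δs = (-3)**k*(8*k**3 + 10*k**2 + 14*k + 14), as required.
Evaluate: s_(n+1) = 6*(-3)**n*(n**3 + 2*n**2 + 2*n + 2); subtract s_(1) = 12 ⇒ S(n) = 6*(-3)**n*n**3 + 12*(-3)**n*n**2 + 12*(-3)**n*n + 12*(-3)**n - 12.

S(n) = 6*(-3)**n*n**3 + 12*(-3)**n*n**2 + 12*(-3)**n*n + 12*(-3)**n - 12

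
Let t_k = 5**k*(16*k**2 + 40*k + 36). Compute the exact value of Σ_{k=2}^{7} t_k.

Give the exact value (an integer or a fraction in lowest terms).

r(k) = 5*(4*k**2 + 18*k + 23)/(4*k**2 + 10*k + 9) after simplifying.
So A=5 and B=1, with C=k**2 + 5*k/2 + 9/4.
f must satisfy (5)·f(k+1) − (1)·f(k) = k**2 + 5*k/2 + 9/4.
From deg A=0, deg B=0, deg C=2: d=2.
Solve for f: f(k) = (k**2 + 1)/4 (degree 2 ≤ 2).
Then R = B(k−1)f/C = (k**2 + 1)/(4*k**2 + 10*k + 9), so s_k = R(k)·t_k = 4*5**k*(k**2 + 1).
s_(k+1) − s_k = 5**k*(16*k**2 + 40*k + 36) = t_k.
Sum = s_(8) − s_(2); s_(8) = 101562500, s_(2) = 500 ⇒ 101562000.

Σ = 101562000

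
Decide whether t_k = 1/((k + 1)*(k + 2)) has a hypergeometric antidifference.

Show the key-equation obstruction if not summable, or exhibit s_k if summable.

Ratio r(k) = (k + 1)/(k + 3).
Take A(k)=k + 1, B(k)=k + 3, C(k)=1.
Need (k + 1)·f(k+1) − (k + 2)·f(k) = 1.
deg f ≤ 1 (via 1,1,0).
Solving with deg f ≤ 1: f(k) = k.
R(k) = B(k−1)·f(k)/C(k) = k*(k + 2); s_k = R·t_k = k/(k + 1).
Verify: 1/(k**2 + 3*k + 2) matches t_k.

Yes. s_k = k/(k + 1).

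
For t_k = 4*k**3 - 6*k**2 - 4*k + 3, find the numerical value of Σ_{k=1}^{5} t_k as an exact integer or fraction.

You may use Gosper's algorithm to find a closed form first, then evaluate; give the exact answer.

r(k) = (4*k**3 + 6*k**2 - 4*k - 3)/(4*k**3 - 6*k**2 - 4*k + 3) after simplifying.
Normal form (A,B,C) = (1, 1, k**3 - 3*k**2/2 - k + 3/4).
Need (1)·f(k+1) − (1)·f(k) = k**3 - 3*k**2/2 - k + 3/4.
From deg A=0, deg B=0, deg C=3: d=4.
A polynomial solution: f(k) = k*(k - 2)*(k**2 - 2*k - 2)/4.
Certificate R = B(k−1)f/C = k*(k - 2)*(k**2 - 2*k - 2)/((2*k - 1)*(2*k**2 - 2*k - 3)) gives s_k = k*(k**3 - 4*k**2 + 2*k + 4).
s_(k+1) − s_k = 4*k**3 - 6*k**2 - 4*k + 3 = t_k.
Σ_(k=1)^(5) t_k = s_(6) − s_(1) = 528 − (3) = 525.

Σ = 525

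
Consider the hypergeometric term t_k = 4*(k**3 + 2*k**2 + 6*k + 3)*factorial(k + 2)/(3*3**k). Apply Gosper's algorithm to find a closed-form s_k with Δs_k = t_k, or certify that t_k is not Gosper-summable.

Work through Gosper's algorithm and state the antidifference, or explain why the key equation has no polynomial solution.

Step 1: r(k) = (k**4 + 8*k**3 + 28*k**2 + 51*k + 36)/(3*(k**3 + 2*k**2 + 6*k + 3)).
Take A(k)=k/3 + 1, B(k)=1, C(k)=k**3 + 2*k**2 + 6*k + 3.
f must satisfy (k/3 + 1)·f(k+1) − (1)·f(k) = k**3 + 2*k**2 + 6*k + 3.
Bound: deg f ≤ 2.
Match coefficients ⇒ f(k) = 3*(k - 1)*(k + 1).
So s_k = (B(k−1)f/C)·t_k = (3*(k - 1)*(k + 1)/(k**3 + 2*k**2 + 6*k + 3))·t_k = 4*(k - 1)*(k + 1)*factorial(k + 2)/3**k.
s_(k+1) − s_k = 4*(k**3 + 2*k**2 + 6*k + 3)*factorial(k + 2)/(3*3**k) = t_k.

s_k = 4*(k - 1)*(k + 1)*factorial(k + 2)/3**k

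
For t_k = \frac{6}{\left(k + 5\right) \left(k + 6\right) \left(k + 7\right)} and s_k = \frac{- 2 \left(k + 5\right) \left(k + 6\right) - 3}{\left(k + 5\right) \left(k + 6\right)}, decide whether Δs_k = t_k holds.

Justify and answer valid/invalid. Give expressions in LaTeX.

Valid — Δs_k = t_k.

s_(k+1) = (-2*(k + 6)*(k + 7) - 3)/((k + 6)*(k + 7))
s_(k+1) − s_k = 6/(k**3 + 18*k**2 + 107*k + 210)
(s_(k+1) − s_k) − t_k = 0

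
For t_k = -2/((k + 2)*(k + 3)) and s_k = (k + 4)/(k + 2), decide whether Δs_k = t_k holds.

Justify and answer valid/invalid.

valid; difference matches t_k

s_(k+1) = (k + 5)/(k + 3)
s_(k+1) − s_k = -2/(k**2 + 5*k + 6)
(s_(k+1) − s_k) − t_k = 0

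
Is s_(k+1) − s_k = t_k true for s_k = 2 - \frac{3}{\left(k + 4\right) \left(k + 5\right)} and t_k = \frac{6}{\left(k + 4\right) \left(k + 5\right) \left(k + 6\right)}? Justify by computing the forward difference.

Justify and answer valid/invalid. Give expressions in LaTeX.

Valid: the claim telescopes to t_k.

s_(k+1) = 2 - 3/((k + 5)*(k + 6))
s_(k+1) − s_k = 6/(k**3 + 15*k**2 + 74*k + 120)
(s_(k+1) − s_k) − t_k = 0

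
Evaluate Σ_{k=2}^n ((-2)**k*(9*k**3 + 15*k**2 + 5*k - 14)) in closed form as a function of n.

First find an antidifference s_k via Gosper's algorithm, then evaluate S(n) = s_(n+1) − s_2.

r(k) = 2*(-9*k**3 - 42*k**2 - 62*k - 15)/(9*k**3 + 15*k**2 + 5*k - 14) after simplifying.
So A=-2 and B=1, with C=k**3 + 5*k**2/3 + 5*k/9 - 14/9.
f must satisfy (-2)·f(k+1) − (1)·f(k) = k**3 + 5*k**2/3 + 5*k/9 - 14/9.
d = 3 from the (0,0,3) case.
Solve for f: f(k) = -(3*k**3 - k**2 - 3*k - 4)/9 (degree 3 ≤ 3).
Get s_k = R·t_k = (-2)**k*(-3*k**3 + k**2 + 3*k + 4) with R(k) = B(k−1)f(k)/C(k) = -(3*k**3 - k**2 - 3*k - 4)/(9*k**3 + 15*k**2 + 5*k - 14).
Δs = (-2)**k*(9*k**3 + 15*k**2 + 5*k - 14), as required.
Σ_(k=2)^n t_k = s_(n+1) − s_(2) = ((-2)**(n + 1)*(-3*n**3 - 8*n**2 - 4*n + 5)) − (-40), i.e. 6*(-2)**n*n**3 + 16*(-2)**n*n**2 + 8*(-2)**n*n - 10*(-2)**n + 40.

S(n) = 6*(-2)**n*n**3 + 16*(-2)**n*n**2 + 8*(-2)**n*n - 10*(-2)**n + 40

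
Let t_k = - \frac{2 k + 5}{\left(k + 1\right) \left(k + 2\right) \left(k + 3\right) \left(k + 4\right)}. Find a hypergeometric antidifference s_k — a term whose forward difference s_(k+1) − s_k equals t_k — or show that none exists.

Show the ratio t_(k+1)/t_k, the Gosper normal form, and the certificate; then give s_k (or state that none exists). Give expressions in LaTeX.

s_k = \frac{k \left(- k - 4\right)}{3 \left(k^{2} + 4 k + 3\right)}

Compute t_(k+1)/t_k: get (k + 1)*(2*k + 7)/((k + 5)*(2*k + 5)).
So A=k + 1 and B=k + 5, with C=k + 5/2.
Set up (k + 1)·f(k+1) − (k + 4)·f(k) − (k + 5/2) = 0.
deg f ≤ 3 (via 1,1,1).
A polynomial solution: f(k) = k*(k + 2)*(k + 4)/6.
Get s_k = R·t_k = k*(-k - 4)/(3*(k**2 + 4*k + 3)) with R(k) = B(k−1)f(k)/C(k) = k*(k + 2)*(k + 4)**2/(3*(2*k + 5)).
s_(k+1) − s_k = (-2*k - 5)/(k**4 + 10*k**3 + 35*k**2 + 50*k + 24) = t_k.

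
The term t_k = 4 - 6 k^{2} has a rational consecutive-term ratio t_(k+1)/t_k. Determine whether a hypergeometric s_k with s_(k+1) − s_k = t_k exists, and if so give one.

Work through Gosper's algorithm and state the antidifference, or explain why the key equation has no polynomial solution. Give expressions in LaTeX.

s_k = k \left(- 2 k^{2} + 3 k + 3\right)

The ratio is (3*(k + 1)**2 - 2)/(3*k**2 - 2).
A = 1, B = 1, C = k**2 - 2/3.
Set up (1)·f(k+1) − (1)·f(k) − (k**2 - 2/3) = 0.
Bound: deg f ≤ 3.
Solving with deg f ≤ 3: f(k) = k*(2*k**2 - 3*k - 3)/6.
So s_k = (B(k−1)f/C)·t_k = (k*(2*k**2 - 3*k - 3)/(2*(3*k**2 - 2)))·t_k = k*(-2*k**2 + 3*k + 3).
s_(k+1) − s_k = 4 - 6*k**2 = t_k.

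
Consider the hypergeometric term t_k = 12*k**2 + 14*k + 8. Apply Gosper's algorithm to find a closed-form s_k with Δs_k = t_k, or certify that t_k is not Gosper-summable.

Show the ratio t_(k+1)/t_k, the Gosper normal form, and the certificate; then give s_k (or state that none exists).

s_k = k*(4*k**2 + k + 3)

t_(k+1)/t_k = (6*k**2 + 19*k + 17)/(6*k**2 + 7*k + 4).
Factor: A=1; B=1; C=k**2 + 7*k/6 + 2/3.
Set up (1)·f(k+1) − (1)·f(k) − (k**2 + 7*k/6 + 2/3) = 0.
Degrees (0,0,2) ⇒ d ≤ 3.
Solve for f: f(k) = k*(4*k**2 + k + 3)/12 (degree 3 ≤ 3).
Certificate R = B(k−1)f/C = k*(4*k**2 + k + 3)/(2*(6*k**2 + 7*k + 4)) gives s_k = k*(4*k**2 + k + 3).
Verify: 12*k**2 + 14*k + 8 matches t_k.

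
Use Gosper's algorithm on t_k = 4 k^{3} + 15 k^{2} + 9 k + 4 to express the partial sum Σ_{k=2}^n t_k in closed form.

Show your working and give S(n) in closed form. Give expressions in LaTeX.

The ratio is (4*k**3 + 27*k**2 + 51*k + 32)/(4*k**3 + 15*k**2 + 9*k + 4).
Factor: A=1; B=1; C=k**3 + 15*k**2/4 + 9*k/4 + 1.
f must satisfy (1)·f(k+1) − (1)·f(k) = k**3 + 15*k**2/4 + 9*k/4 + 1.
Bound: deg f ≤ 4.
Solving with deg f ≤ 4: f(k) = k*(k**3 + 3*k**2 - 2*k + 2)/4.
Get s_k = R·t_k = k*(k**3 + 3*k**2 - 2*k + 2) with R(k) = B(k−1)f(k)/C(k) = k*(k**3 + 3*k**2 - 2*k + 2)/(4*k**3 + 15*k**2 + 9*k + 4).
Verify: 4*k**3 + 15*k**2 + 9*k + 4 matches t_k.
Σ_(k=2)^n t_k = s_(n+1) − s_(2) = (n**4 + 7*n**3 + 13*n**2 + 11*n + 4) − (36), i.e. n**4 + 7*n**3 + 13*n**2 + 11*n - 32.

S(n) = n^{4} + 7 n^{3} + 13 n^{2} + 11 n - 32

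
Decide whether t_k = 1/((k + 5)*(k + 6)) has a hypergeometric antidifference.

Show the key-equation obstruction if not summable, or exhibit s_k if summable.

t_(k+1)/t_k = (k + 5)/(k + 7).
So A=k + 5 and B=k + 7, with C=1.
Set up (k + 5)·f(k+1) − (k + 6)·f(k) − (1) = 0.
Bound: deg f ≤ 1.
Match coefficients ⇒ f(k) = k/5.
So s_k = (B(k−1)f/C)·t_k = (k*(k + 6)/5)·t_k = k/(5*(k + 5)).
Check: Δs_k = 1/(k**2 + 11*k + 30). ✓

Yes. s_k = k/(5*(k + 5)).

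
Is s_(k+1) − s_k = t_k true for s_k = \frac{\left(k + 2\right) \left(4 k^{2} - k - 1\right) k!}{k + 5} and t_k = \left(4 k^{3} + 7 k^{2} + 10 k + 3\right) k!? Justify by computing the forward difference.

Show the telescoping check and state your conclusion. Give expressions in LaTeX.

Invalid: residual - \frac{3 \left(4 k^{4} + 27 k^{3} + 41 k^{2} + 54 k + 16\right) k!}{\left(k + 5\right) \left(k + 6\right)} ≠ 0.

s_(k+1) = (k + 3)*(4*k**2 + 7*k + 2)*factorial(k + 1)/(k + 6)
s_(k+1) − s_k = (4*k**5 + 39*k**4 + 126*k**3 + 200*k**2 + 171*k + 42)*factorial(k)/((k + 5)*(k + 6))
(s_(k+1) − s_k) − t_k = -3*(4*k**4 + 27*k**3 + 41*k**2 + 54*k + 16)*factorial(k)/((k + 5)*(k + 6))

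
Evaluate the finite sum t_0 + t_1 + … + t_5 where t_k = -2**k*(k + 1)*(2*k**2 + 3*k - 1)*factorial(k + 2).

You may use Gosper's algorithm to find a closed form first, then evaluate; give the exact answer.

Ratio r(k) = 2*(k + 2)*(k + 3)*(3*k + 2*(k + 1)**2 + 2)/((k + 1)*(2*k**2 + 3*k - 1)).
Take A(k)=2*k + 6, B(k)=1, C(k)=k**3 + 5*k**2/2 + k - 1/2.
Key eq: (2*k + 6)·f(k+1) = (1)·f(k) + (k**3 + 5*k**2/2 + k - 1/2).
deg f ≤ 2 (via 1,0,3).
A polynomial solution: f(k) = (k - 1)**2/2.
Then R = B(k−1)f/C = (k - 1)**2/((k + 1)*(2*k**2 + 3*k - 1)), so s_k = R(k)·t_k = -2**k*(k - 1)**2*factorial(k + 2).
Verify: -2**k*(k + 1)*(2*k**2 + 3*k - 1)*factorial(k + 2) matches t_k.
Telescoping: Σ = s_(6) − s_(0) = -64512000 − (-2) = -64511998.

Σ = -64511998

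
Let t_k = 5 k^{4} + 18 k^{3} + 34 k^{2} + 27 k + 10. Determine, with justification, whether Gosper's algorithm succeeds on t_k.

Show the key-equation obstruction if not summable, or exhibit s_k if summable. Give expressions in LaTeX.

The ratio is (5*k**4 + 38*k**3 + 118*k**2 + 169*k + 94)/(5*k**4 + 18*k**3 + 34*k**2 + 27*k + 10).
Factor: A=1; B=1; C=k**4 + 18*k**3/5 + 34*k**2/5 + 27*k/5 + 2.
Need (1)·f(k+1) − (1)·f(k) = k**4 + 18*k**3/5 + 34*k**2/5 + 27*k/5 + 2.
Bound: deg f ≤ 5.
Coefficient equations give f(k) = k*(k**4 + 2*k**3 + 4*k**2 + k + 2)/5.
Get s_k = R·t_k = k*(k**4 + 2*k**3 + 4*k**2 + k + 2) with R(k) = B(k−1)f(k)/C(k) = k*(k**4 + 2*k**3 + 4*k**2 + k + 2)/(5*k**4 + 18*k**3 + 34*k**2 + 27*k + 10).
Verify: 5*k**4 + 18*k**3 + 34*k**2 + 27*k + 10 matches t_k.

Yes. s_k = k \left(k^{4} + 2 k^{3} + 4 k^{2} + k + 2\right).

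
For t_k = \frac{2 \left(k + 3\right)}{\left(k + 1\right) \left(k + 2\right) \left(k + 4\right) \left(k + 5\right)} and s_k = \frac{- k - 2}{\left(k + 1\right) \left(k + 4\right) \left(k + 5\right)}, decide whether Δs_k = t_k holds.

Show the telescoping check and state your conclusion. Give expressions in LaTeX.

s_(k+1) = (-k - 3)/((k + 2)*(k + 5)*(k + 6))
s_(k+1) − s_k = (2*k**2 + 9*k + 12)/(k**5 + 18*k**4 + 121*k**3 + 372*k**2 + 508*k + 240)
(s_(k+1) − s_k) − t_k = 3*(-3*k - 8)/(k**5 + 18*k**4 + 121*k**3 + 372*k**2 + 508*k + 240)

Invalid: residual \frac{3 \left(- 3 k - 8\right)}{k^{5} + 18 k^{4} + 121 k^{3} + 372 k^{2} + 508 k + 240} ≠ 0.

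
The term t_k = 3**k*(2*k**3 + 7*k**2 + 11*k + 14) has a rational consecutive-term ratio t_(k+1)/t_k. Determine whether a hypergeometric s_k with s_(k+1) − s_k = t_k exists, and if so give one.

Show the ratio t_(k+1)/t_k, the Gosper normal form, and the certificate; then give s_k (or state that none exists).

s_k = 3**k*(k**3 - k**2 + 4*k + 1)

Step 1: r(k) = 3*(2*k**3 + 13*k**2 + 31*k + 34)/(2*k**3 + 7*k**2 + 11*k + 14).
Normal form (A,B,C) = (3, 1, k**3 + 7*k**2/2 + 11*k/2 + 7).
f must satisfy (3)·f(k+1) − (1)·f(k) = k**3 + 7*k**2/2 + 11*k/2 + 7.
Bound: deg f ≤ 3.
Coefficient equations give f(k) = (k**3 - k**2 + 4*k + 1)/2.
Then R = B(k−1)f/C = (k**3 - k**2 + 4*k + 1)/(2*k**3 + 7*k**2 + 11*k + 14), so s_k = R(k)·t_k = 3**k*(k**3 - k**2 + 4*k + 1).
s_(k+1) − s_k = 3**k*(2*k**3 + 7*k**2 + 11*k + 14) = t_k.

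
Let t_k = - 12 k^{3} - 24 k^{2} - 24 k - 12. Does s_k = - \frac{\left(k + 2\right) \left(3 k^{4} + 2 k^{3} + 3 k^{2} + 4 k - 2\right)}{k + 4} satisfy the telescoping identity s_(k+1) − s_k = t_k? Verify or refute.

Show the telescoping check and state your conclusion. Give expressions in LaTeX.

Invalid: residual \frac{2 \left(9 k^{4} + 70 k^{3} + 117 k^{2} + 104 k + 50\right)}{k^{2} + 9 k + 20} ≠ 0.

s_(k+1) = (-3*k**5 - 23*k**4 - 69*k**3 - 109*k**2 - 94*k - 30)/(k + 5)
s_(k+1) − s_k = 2*(-6*k**5 - 57*k**4 - 170*k**3 - 237*k**2 - 190*k - 70)/(k**2 + 9*k + 20)
(s_(k+1) − s_k) − t_k = 2*(9*k**4 + 70*k**3 + 117*k**2 + 104*k + 50)/(k**2 + 9*k + 20)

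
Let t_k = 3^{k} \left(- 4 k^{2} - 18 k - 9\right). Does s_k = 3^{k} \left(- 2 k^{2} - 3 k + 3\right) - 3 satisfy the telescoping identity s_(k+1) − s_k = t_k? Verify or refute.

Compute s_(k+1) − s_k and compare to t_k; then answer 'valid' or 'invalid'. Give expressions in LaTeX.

s_(k+1) = 3*3**k*(-3*k - 2*(k + 1)**2) - 3
s_(k+1) − s_k = 3**k*(-4*k**2 - 18*k - 9)
(s_(k+1) − s_k) − t_k = 0

valid (s_(k+1) − s_k reduces to t_k)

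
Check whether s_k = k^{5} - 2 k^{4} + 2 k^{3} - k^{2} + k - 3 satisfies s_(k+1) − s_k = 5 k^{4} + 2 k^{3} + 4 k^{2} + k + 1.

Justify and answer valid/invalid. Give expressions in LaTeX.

Valid: the claim telescopes to t_k.

s_(k+1) = k**5 + 3*k**4 + 4*k**3 + 3*k**2 + 2*k - 2
s_(k+1) − s_k = 5*k**4 + 2*k**3 + 4*k**2 + k + 1
(s_(k+1) − s_k) − t_k = 0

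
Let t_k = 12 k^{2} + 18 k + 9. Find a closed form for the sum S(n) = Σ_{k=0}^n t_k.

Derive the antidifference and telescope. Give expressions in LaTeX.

S(n) = 4 n^{3} + 15 n^{2} + 20 n + 9

r(k) = (4*k**2 + 14*k + 13)/(4*k**2 + 6*k + 3) after simplifying.
Gosper form: A/B · C(k+1)/C(k) with A=1, B=1, C=k**2 + 3*k/2 + 3/4.
Key eq: (1)·f(k+1) = (1)·f(k) + (k**2 + 3*k/2 + 3/4).
deg f ≤ 3 (via 0,0,2).
A polynomial solution: f(k) = k*(4*k**2 + 3*k + 2)/12.
R(k) = B(k−1)·f(k)/C(k) = k*(4*k**2 + 3*k + 2)/(3*(4*k**2 + 6*k + 3)); s_k = R·t_k = k*(4*k**2 + 3*k + 2).
Verify: 12*k**2 + 18*k + 9 matches t_k.
Evaluate: s_(n+1) = 4*n**3 + 15*n**2 + 20*n + 9; subtract s_(0) = 0 ⇒ S(n) = 4*n**3 + 15*n**2 + 20*n + 9.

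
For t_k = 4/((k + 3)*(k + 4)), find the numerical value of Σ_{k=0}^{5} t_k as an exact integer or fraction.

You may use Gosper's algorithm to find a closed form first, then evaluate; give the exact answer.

Ratio r(k) = (k + 3)/(k + 5).
Gosper form: A/B · C(k+1)/C(k) with A=k + 3, B=k + 5, C=1.
Solve (k + 3)·f(k+1) − (k + 4)·f(k) = 1.
From deg A=1, deg B=1, deg C=0: d=1.
Solving with deg f ≤ 1: f(k) = k/3.
Then R = B(k−1)f/C = k*(k + 4)/3, so s_k = R(k)·t_k = 4*k/(3*(k + 3)).
Verify: 4/(k**2 + 7*k + 12) matches t_k.
Telescoping: Σ = s_(6) − s_(0) = 8/9 − (0) = 8/9.

Σ = 8/9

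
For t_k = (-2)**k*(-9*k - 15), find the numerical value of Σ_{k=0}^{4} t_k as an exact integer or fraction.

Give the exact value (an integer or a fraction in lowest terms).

Σ = -579

r(k) = 2*(-3*k - 8)/(3*k + 5) after simplifying.
Gosper form: A/B · C(k+1)/C(k) with A=-2, B=1, C=k + 5/3.
f must satisfy (-2)·f(k+1) − (1)·f(k) = k + 5/3.
d = 1 from the (0,0,1) case.
Coefficient equations give f(k) = -(k + 1)/3.
Then R = B(k−1)f/C = -(k + 1)/(3*k + 5), so s_k = R(k)·t_k = 3*(-2)**k*(k + 1).
s_(k+1) − s_k = (-2)**k*(-9*k - 15) = t_k.
Sum = s_(5) − s_(0); s_(5) = -576, s_(0) = 3 ⇒ -579.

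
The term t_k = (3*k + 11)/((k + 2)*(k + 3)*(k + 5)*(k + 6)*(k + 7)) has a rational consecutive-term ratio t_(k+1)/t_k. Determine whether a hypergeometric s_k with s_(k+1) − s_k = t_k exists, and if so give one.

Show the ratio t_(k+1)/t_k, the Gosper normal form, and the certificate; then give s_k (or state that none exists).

s_k = k*(k**2 + 13*k + 52)/(60*(k**3 + 13*k**2 + 52*k + 60))

The ratio is (k + 2)*(k + 5)*(3*k + 14)/((k + 4)*(k + 8)*(3*k + 11)).
Gosper form: A/B · C(k+1)/C(k) with A=k + 2, B=k + 8, C=k**2 + 23*k/3 + 44/3.
Set up (k + 2)·f(k+1) − (k + 7)·f(k) − (k**2 + 23*k/3 + 44/3) = 0.
Bound: deg f ≤ 5.
Match coefficients ⇒ f(k) = k*(k + 3)*(k + 4)*(k**2 + 13*k + 52)/180.
So s_k = (B(k−1)f/C)·t_k = (k*(k + 3)*(k + 7)*(k**2 + 13*k + 52)/(60*(3*k + 11)))·t_k = k*(k**2 + 13*k + 52)/(60*(k**3 + 13*k**2 + 52*k + 60)).
s_(k+1) − s_k = (3*k + 11)/(k**5 + 23*k**4 + 203*k**3 + 853*k**2 + 1692*k + 1260) = t_k.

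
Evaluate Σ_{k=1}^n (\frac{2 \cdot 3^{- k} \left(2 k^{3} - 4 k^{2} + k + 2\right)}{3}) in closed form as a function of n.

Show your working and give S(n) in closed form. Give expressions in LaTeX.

Step 1: r(k) = (2*k**3 + 2*k**2 - k + 1)/(3*(2*k**3 - 4*k**2 + k + 2)).
A = 1/3, B = 1, C = k**3 - 2*k**2 + k/2 + 1.
Need (1/3)·f(k+1) − (1)·f(k) = k**3 - 2*k**2 + k/2 + 1.
Degrees (0,0,3) ⇒ d ≤ 3.
Match coefficients ⇒ f(k) = -3*(2*k**3 - k**2 + 3*k + 4)/4.
Get s_k = R·t_k = (-2*k**3 + k**2 - 3*k - 4)/3**k with R(k) = B(k−1)f(k)/C(k) = -3*(2*k**3 - k**2 + 3*k + 4)/(2*(2*k**3 - 4*k**2 + k + 2)).
s_(k+1) − s_k = 2*(2*k**3 - 4*k**2 + k + 2)/(3*3**k) = t_k.
s_(n+1) = 3**(-n - 1)*(-2*n**3 - 5*n**2 - 7*n - 8) and s_(1) = -8/3, so S(n) = 3**(-n - 1)*(8*3**n - 2*n**3 - 5*n**2 - 7*n - 8).

S(n) = 3^{- n - 1} \left(8 \cdot 3^{n} - 2 n^{3} - 5 n^{2} - 7 n - 8\right)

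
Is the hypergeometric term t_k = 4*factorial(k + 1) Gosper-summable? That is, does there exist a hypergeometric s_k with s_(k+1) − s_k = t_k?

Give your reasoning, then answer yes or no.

Compute t_(k+1)/t_k: get k + 2.
Normal form (A,B,C) = (k + 2, 1, 1).
Key eq: (k + 2)·f(k+1) = (1)·f(k) + (1).
From deg A=1, deg B=0, deg C=0: d=-1.
Negative degree bound (-1): no f exists, t_k not Gosper-summable.

No — negative degree bound, so no certificate f.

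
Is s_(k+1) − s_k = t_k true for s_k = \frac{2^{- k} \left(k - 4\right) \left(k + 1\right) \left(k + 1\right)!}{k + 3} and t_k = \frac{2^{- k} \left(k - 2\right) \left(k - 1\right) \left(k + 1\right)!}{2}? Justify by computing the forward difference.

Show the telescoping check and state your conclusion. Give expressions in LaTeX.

s_(k+1) = (k - 3)*(k + 2)*factorial(k + 2)/(2*2**k*(k + 4))
s_(k+1) − s_k = (k**4 + 2*k**3 - 7*k**2 - 4*k - 4)*factorial(k + 1)/(2*2**k*(k + 3)*(k + 4))
(s_(k+1) − s_k) − t_k = -(k**3 - 9*k + 14)*factorial(k + 1)/(2**k*(k + 3)*(k + 4))

Invalid: residual - \frac{2^{- k} \left(k^{3} - 9 k + 14\right) \left(k + 1\right)!}{\left(k + 3\right) \left(k + 4\right)} ≠ 0.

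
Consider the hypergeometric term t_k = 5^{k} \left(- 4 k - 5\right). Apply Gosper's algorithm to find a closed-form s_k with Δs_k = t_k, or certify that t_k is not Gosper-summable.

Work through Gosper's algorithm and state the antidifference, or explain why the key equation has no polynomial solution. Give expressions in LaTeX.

s_k = - 5^{k} k

The ratio is 5*(4*k + 9)/(4*k + 5).
A = 5, B = 1, C = k + 5/4.
Need (5)·f(k+1) − (1)·f(k) = k + 5/4.
deg f ≤ 1 (via 0,0,1).
A polynomial solution: f(k) = k/4.
Then R = B(k−1)f/C = k/(4*k + 5), so s_k = R(k)·t_k = -5**k*k.
s_(k+1) − s_k = 5**k*(-4*k - 5) = t_k.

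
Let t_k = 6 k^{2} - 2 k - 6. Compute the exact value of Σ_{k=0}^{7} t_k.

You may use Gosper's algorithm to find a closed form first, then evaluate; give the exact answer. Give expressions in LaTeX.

Step 1: r(k) = (k - 3*(k + 1)**2 + 4)/(-3*k**2 + k + 3).
A = 1, B = 1, C = k**2 - k/3 - 1.
Need (1)·f(k+1) − (1)·f(k) = k**2 - k/3 - 1.
Degrees (0,0,2) ⇒ d ≤ 3.
Solve for f: f(k) = k*(k**2 - 2*k - 2)/3 (degree 3 ≤ 3).
Get s_k = R·t_k = 2*k*(k**2 - 2*k - 2) with R(k) = B(k−1)f(k)/C(k) = k*(k**2 - 2*k - 2)/(3*k**2 - k - 3).
Check: Δs_k = 6*k**2 - 2*k - 6. ✓
Telescoping: Σ = s_(8) − s_(0) = 736 − (0) = 736.

Σ = 736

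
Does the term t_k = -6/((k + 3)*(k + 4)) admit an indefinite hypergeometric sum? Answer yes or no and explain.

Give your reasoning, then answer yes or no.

Compute t_(k+1)/t_k: get (k + 3)/(k + 5).
So A=k + 3 and B=k + 5, with C=1.
f must satisfy (k + 3)·f(k+1) − (k + 4)·f(k) = 1.
deg f ≤ 1 (via 1,1,0).
Coefficient equations give f(k) = k/3.
R(k) = B(k−1)·f(k)/C(k) = k*(k + 4)/3; s_k = R·t_k = -2*k/(k + 3).
Check: Δs_k = -6/(k**2 + 7*k + 12). ✓

Yes. s_k = -2*k/(k + 3).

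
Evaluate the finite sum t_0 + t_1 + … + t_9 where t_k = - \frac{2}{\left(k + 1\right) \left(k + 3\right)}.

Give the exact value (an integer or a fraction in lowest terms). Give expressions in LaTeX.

Σ = -175/132

Compute t_(k+1)/t_k: get (k + 1)*(k + 3)/((k + 2)*(k + 4)).
Gosper form: A/B · C(k+1)/C(k) with A=k + 1, B=k + 4, C=k + 2.
f must satisfy (k + 1)·f(k+1) − (k + 3)·f(k) = k + 2.
d = 2 from the (1,1,1) case.
Match coefficients ⇒ f(k) = k*(3*k + 5)/4.
Certificate R = B(k−1)f/C = k*(k + 3)*(3*k + 5)/(4*(k + 2)) gives s_k = k*(-3*k - 5)/(2*(k + 1)*(k + 2)).
Check: Δs_k = -2/(k**2 + 4*k + 3). ✓
Σ_(k=0)^(9) t_k = s_(10) − s_(0) = -175/132 − (0) = -175/132.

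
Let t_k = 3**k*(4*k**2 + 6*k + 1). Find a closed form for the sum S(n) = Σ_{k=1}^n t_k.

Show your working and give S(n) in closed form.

S(n) = 6*3**n*n**2 + 3*3**n*n + 3*3**n - 3

Compute t_(k+1)/t_k: get 3*(4*k**2 + 14*k + 11)/(4*k**2 + 6*k + 1).
Gosper form: A/B · C(k+1)/C(k) with A=3, B=1, C=k**2 + 3*k/2 + 1/4.
Key eq: (3)·f(k+1) = (1)·f(k) + (k**2 + 3*k/2 + 1/4).
Degrees (0,0,2) ⇒ d ≤ 2.
Solve for f: f(k) = (2*k**2 - 3*k + 2)/4 (degree 2 ≤ 2).
Then R = B(k−1)f/C = (2*k**2 - 3*k + 2)/(4*k**2 + 6*k + 1), so s_k = R(k)·t_k = 3**k*(2*k**2 - 3*k + 2).
s_(k+1) − s_k = 3**k*(4*k**2 + 6*k + 1) = t_k.
Evaluate: s_(n+1) = 3**(n + 1)*(2*n**2 + n + 1); subtract s_(1) = 3 ⇒ S(n) = 6*3**n*n**2 + 3*3**n*n + 3*3**n - 3.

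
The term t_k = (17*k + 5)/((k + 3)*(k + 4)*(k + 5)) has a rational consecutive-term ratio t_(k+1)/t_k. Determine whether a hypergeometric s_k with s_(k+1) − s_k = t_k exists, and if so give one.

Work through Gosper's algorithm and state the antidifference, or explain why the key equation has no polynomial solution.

The ratio is (k + 3)*(17*k + 22)/((k + 6)*(17*k + 5)).
Take A(k)=k + 3, B(k)=k + 6, C(k)=k + 5/17.
Solve (k + 3)·f(k+1) − (k + 5)·f(k) = k + 5/17.
From deg A=1, deg B=1, deg C=1: d=2.
A polynomial solution: f(k) = k*(7*k - 2)/51.
So s_k = (B(k−1)f/C)·t_k = (k*(k + 5)*(7*k - 2)/(3*(17*k + 5)))·t_k = k*(7*k - 2)/(3*(k + 3)*(k + 4)).
Δs = (17*k + 5)/(k**3 + 12*k**2 + 47*k + 60), as required.

s_k = k*(7*k - 2)/(3*(k + 3)*(k + 4))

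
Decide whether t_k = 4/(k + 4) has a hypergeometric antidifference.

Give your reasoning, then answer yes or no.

Ratio r(k) = (k + 4)/(k + 5).
Take A(k)=k + 4, B(k)=k + 5, C(k)=1.
Solve (k + 4)·f(k+1) − (k + 4)·f(k) = 1.
d = 0 from the (1,1,0) case.
Put f(k) = c0: A·f(k+1) − B(k−1)·f(k) − C = -1; need -1 = 0 — inconsistent ⇒ no f, not summable.

No. Not Gosper-summable.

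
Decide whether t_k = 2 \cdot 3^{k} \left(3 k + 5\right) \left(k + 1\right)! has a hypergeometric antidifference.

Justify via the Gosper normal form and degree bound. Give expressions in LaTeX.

Yes. s_k = 2 \cdot 3^{k} \left(k + 1\right)!.

t_(k+1)/t_k = 3*(k + 2)*(3*k + 8)/(3*k + 5).
Gosper form: A/B · C(k+1)/C(k) with A=3*k + 6, B=1, C=k + 5/3.
Need (3*k + 6)·f(k+1) − (1)·f(k) = k + 5/3.
d = 0 from the (1,0,1) case.
Coefficient equations give f(k) = 1/3.
Get s_k = R·t_k = 2*3**k*factorial(k + 1) with R(k) = B(k−1)f(k)/C(k) = 1/(3*k + 5).
Check: Δs_k = 2*3**k*(3*k + 5)*factorial(k + 1). ✓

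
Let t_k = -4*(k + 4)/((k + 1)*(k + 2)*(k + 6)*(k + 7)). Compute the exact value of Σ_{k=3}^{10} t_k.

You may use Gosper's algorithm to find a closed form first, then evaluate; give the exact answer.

Σ = -7/153

Ratio r(k) = (k + 1)*(k + 5)*(k + 6)/((k + 3)*(k + 4)*(k + 8)).
A = k + 1, B = k + 8, C = k**4 + 16*k**3 + 95*k**2 + 248*k + 240.
Set up (k + 1)·f(k+1) − (k + 7)·f(k) − (k**4 + 16*k**3 + 95*k**2 + 248*k + 240) = 0.
Bound: deg f ≤ 6.
Solving with deg f ≤ 6: f(k) = k*(k + 2)*(k + 3)*(k + 4)*(k + 5)*(k + 7)/12.
Certificate R = B(k−1)f/C = k*(k + 2)*(k + 7)**2/(12*(k + 4)) gives s_k = k*(-k - 7)/(3*(k**2 + 7*k + 6)).
Verify: 4*(-k - 4)/(k**4 + 16*k**3 + 83*k**2 + 152*k + 84) matches t_k.
Sum = s_(11) − s_(3); s_(11) = -11/34, s_(3) = -5/18 ⇒ -7/153.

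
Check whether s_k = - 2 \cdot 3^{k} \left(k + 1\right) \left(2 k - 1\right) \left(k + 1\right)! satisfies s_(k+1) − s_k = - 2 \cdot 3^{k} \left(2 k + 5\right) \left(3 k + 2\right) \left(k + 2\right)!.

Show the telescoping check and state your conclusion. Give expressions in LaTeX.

s_(k+1) = -6*3**k*(k + 2)*(2*k + 1)*factorial(k + 2)
s_(k+1) − s_k = -2*3**k*(6*k**3 + 25*k**2 + 35*k + 13)*factorial(k + 1)
(s_(k+1) − s_k) − t_k = 2*3**k*(k + 1)*(6*k + 7)*factorial(k + 1)

Invalid: residual 2 \cdot 3^{k} \left(k + 1\right) \left(6 k + 7\right) \left(k + 1\right)! ≠ 0.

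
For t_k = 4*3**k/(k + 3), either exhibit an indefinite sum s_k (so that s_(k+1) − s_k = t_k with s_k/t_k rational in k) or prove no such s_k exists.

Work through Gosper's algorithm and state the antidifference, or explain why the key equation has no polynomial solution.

not Gosper-summable; s_k does not exist

Step 1: r(k) = 3*(k + 3)/(k + 4).
So A=3*k + 9 and B=k + 4, with C=1.
Need (3*k + 9)·f(k+1) − (k + 3)·f(k) = 1.
Bound: deg f ≤ -1.
d = -1 < 0 ⇒ no nonzero polynomial f; not summable.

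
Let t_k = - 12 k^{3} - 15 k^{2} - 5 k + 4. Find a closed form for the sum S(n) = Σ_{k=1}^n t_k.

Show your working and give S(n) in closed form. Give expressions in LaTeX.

The ratio is (12*k**3 + 51*k**2 + 71*k + 28)/(12*k**3 + 15*k**2 + 5*k - 4).
Gosper form: A/B · C(k+1)/C(k) with A=1, B=1, C=k**3 + 5*k**2/4 + 5*k/12 - 1/3.
Need (1)·f(k+1) − (1)·f(k) = k**3 + 5*k**2/4 + 5*k/12 - 1/3.
d = 4 from the (0,0,3) case.
A polynomial solution: f(k) = k*(3*k**3 - k**2 - 2*k - 4)/12.
Certificate R = B(k−1)f/C = k*(3*k**3 - k**2 - 2*k - 4)/(12*k**3 + 15*k**2 + 5*k - 4) gives s_k = k*(-3*k**3 + k**2 + 2*k + 4).
Verify: -12*k**3 - 15*k**2 - 5*k + 4 matches t_k.
Telescope: S(n) = s_(n+1) − s_(1) = -3*n**4 - 11*n**3 - 13*n**2 - n + 4 − (4) = n*(-3*n**3 - 11*n**2 - 13*n - 1).

S(n) = n \left(- 3 n^{3} - 11 n^{2} - 13 n - 1\right)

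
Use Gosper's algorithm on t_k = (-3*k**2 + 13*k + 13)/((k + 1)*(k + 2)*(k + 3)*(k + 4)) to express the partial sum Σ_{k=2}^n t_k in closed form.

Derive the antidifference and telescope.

Compute t_(k+1)/t_k: get (k + 1)*(13*k - 3*(k + 1)**2 + 26)/((k + 5)*(-3*k**2 + 13*k + 13)).
So A=k + 1 and B=k + 5, with C=k**2 - 13*k/3 - 13/3.
Set up (k + 1)·f(k+1) − (k + 4)·f(k) − (k**2 - 13*k/3 - 13/3) = 0.
d = 3 from the (1,1,2) case.
Solve for f: f(k) = -k*(2*k**2 + 21*k + 16)/9 (degree 3 ≤ 3).
R(k) = B(k−1)·f(k)/C(k) = -k*(k + 4)*(2*k**2 + 21*k + 16)/(3*(3*k**2 - 13*k - 13)); s_k = R·t_k = k*(2*k**2 + 21*k + 16)/(3*(k + 1)*(k + 2)*(k + 3)).
Δs = (-3*k**2 + 13*k + 13)/(k**4 + 10*k**3 + 35*k**2 + 50*k + 24), as required.
Σ_(k=2)^n t_k = s_(n+1) − s_(2) = ((2*n**3 + 27*n**2 + 64*n + 39)/(3*(n**3 + 9*n**2 + 26*n + 24))) − (11/15), i.e. (-n**3 + 36*n**2 + 34*n - 69)/(15*(n**3 + 9*n**2 + 26*n + 24)).

S(n) = (-n**3 + 36*n**2 + 34*n - 69)/(15*(n**3 + 9*n**2 + 26*n + 24))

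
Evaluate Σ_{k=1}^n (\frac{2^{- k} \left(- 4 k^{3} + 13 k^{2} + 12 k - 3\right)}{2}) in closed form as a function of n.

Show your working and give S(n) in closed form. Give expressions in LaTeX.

Ratio r(k) = (4*k**3 - k**2 - 26*k - 18)/(2*(4*k**3 - 13*k**2 - 12*k + 3)).
A = 1/2, B = 1, C = k**3 - 13*k**2/4 - 3*k + 3/4.
f must satisfy (1/2)·f(k+1) − (1)·f(k) = k**3 - 13*k**2/4 - 3*k + 3/4.
d = 3 from the (0,0,3) case.
Coefficient equations give f(k) = -(4*k**3 - k**2 - 2*k + 4)/2.
R(k) = B(k−1)·f(k)/C(k) = -2*(4*k**3 - k**2 - 2*k + 4)/(4*k**3 - 13*k**2 - 12*k + 3); s_k = R·t_k = (4*k**3 - k**2 - 2*k + 4)/2**k.
s_(k+1) − s_k = (-4*k**3 + 13*k**2 + 12*k - 3)/(2*2**k) = t_k.
s_(n+1) = 2**(-n - 1)*(4*n**3 + 11*n**2 + 8*n + 5) and s_(1) = 5/2, so S(n) = 2**(-n - 1)*(-5*2**n + 4*n**3 + 11*n**2 + 8*n + 5).

S(n) = 2^{- n - 1} \left(- 5 \cdot 2^{n} + 4 n^{3} + 11 n^{2} + 8 n + 5\right)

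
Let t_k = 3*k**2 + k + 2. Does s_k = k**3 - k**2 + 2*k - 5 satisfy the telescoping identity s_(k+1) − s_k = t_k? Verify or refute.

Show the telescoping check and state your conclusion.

valid; difference matches t_k

s_(k+1) = k**3 + 2*k**2 + 3*k - 3
s_(k+1) − s_k = 3*k**2 + k + 2
(s_(k+1) − s_k) − t_k = 0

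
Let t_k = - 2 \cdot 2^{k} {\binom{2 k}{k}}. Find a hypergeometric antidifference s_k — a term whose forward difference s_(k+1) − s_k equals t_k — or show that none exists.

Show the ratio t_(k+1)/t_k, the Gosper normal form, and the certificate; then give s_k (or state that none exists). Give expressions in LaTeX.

r(k) = 4*(2*k + 1)/(k + 1) after simplifying.
Normal form (A,B,C) = (8*k + 4, k + 1, 1).
Key eq: (8*k + 4)·f(k+1) = (k)·f(k) + (1).
From deg A=1, deg B=1, deg C=0: d=-1.
deg f ≤ -1 is impossible — no certificate.

not Gosper-summable; s_k does not exist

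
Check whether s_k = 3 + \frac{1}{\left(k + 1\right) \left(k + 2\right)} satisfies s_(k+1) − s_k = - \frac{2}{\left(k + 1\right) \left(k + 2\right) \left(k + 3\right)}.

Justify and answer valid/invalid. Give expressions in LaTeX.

s_(k+1) = 3 + 1/((k + 2)*(k + 3))
s_(k+1) − s_k = -2/(k**3 + 6*k**2 + 11*k + 6)
(s_(k+1) − s_k) − t_k = 0

valid (s_(k+1) − s_k reduces to t_k)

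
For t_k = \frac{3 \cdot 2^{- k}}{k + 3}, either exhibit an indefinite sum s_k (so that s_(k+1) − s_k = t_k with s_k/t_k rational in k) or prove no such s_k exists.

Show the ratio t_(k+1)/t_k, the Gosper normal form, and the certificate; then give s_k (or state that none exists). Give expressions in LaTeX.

none (Gosper's algorithm certifies no s_k)

Ratio r(k) = (k + 3)/(2*(k + 4)).
So A=k/2 + 3/2 and B=k + 4, with C=1.
f must satisfy (k/2 + 3/2)·f(k+1) − (k + 3)·f(k) = 1.
Degrees (1,1,0) ⇒ d ≤ -1.
deg f ≤ -1 is impossible — no certificate.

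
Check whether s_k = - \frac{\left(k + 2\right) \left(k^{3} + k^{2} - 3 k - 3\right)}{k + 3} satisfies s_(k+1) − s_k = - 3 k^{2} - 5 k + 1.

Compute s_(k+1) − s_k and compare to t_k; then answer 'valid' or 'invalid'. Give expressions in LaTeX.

s_(k+1) = (k + 3)*(3*k - (k + 1)**3 - (k + 1)**2 + 6)/(k + 4)
s_(k+1) − s_k = 3*(-k**4 - 8*k**3 - 19*k**2 - 12*k + 4)/(k**2 + 7*k + 12)
(s_(k+1) − s_k) − t_k = k*(2*k**2 + 13*k + 17)/(k**2 + 7*k + 12)

Invalid: residual \frac{k \left(2 k^{2} + 13 k + 17\right)}{k^{2} + 7 k + 12} ≠ 0.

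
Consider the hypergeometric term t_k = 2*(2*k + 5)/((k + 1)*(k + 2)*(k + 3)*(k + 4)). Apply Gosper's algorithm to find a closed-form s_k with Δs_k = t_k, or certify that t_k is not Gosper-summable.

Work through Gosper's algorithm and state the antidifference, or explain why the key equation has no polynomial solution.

s_k = 2*k*(k + 4)/(3*(k**2 + 4*k + 3))

Step 1: r(k) = (k + 1)*(2*k + 7)/((k + 5)*(2*k + 5)).
Take A(k)=k + 1, B(k)=k + 5, C(k)=k + 5/2.
Need (k + 1)·f(k+1) − (k + 4)·f(k) = k + 5/2.
deg f ≤ 3 (via 1,1,1).
Solving with deg f ≤ 3: f(k) = k*(k + 2)*(k + 4)/6.
Get s_k = R·t_k = 2*k*(k + 4)/(3*(k**2 + 4*k + 3)) with R(k) = B(k−1)f(k)/C(k) = k*(k + 2)*(k + 4)**2/(3*(2*k + 5)).
s_(k+1) − s_k = 2*(2*k + 5)/(k**4 + 10*k**3 + 35*k**2 + 50*k + 24) = t_k.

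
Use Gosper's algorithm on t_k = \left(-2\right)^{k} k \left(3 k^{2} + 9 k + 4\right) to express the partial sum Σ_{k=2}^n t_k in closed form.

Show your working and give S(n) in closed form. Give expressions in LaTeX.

Ratio r(k) = 2*(-3*k**3 - 18*k**2 - 31*k - 16)/(k*(3*k**2 + 9*k + 4)).
Take A(k)=-2, B(k)=1, C(k)=k**3 + 3*k**2 + 4*k/3.
Need (-2)·f(k+1) − (1)·f(k) = k**3 + 3*k**2 + 4*k/3.
d = 3 from the (0,0,3) case.
A polynomial solution: f(k) = -k*(k - 1)*(k + 2)/3.
So s_k = (B(k−1)f/C)·t_k = (-(k - 1)*(k + 2)/(3*k**2 + 9*k + 4))·t_k = (-2)**k*k*(-k**2 - k + 2).
Verify: (-2)**k*k*(3*k**2 + 9*k + 4) matches t_k.
Evaluate: s_(n+1) = 2*(-2)**n*n*(n**2 + 4*n + 3); subtract s_(2) = -32 ⇒ S(n) = 2*(-2)**n*n**3 + 8*(-2)**n*n**2 + 6*(-2)**n*n + 32.

S(n) = 2 \left(-2\right)^{n} n^{3} + 8 \left(-2\right)^{n} n^{2} + 6 \left(-2\right)^{n} n + 32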